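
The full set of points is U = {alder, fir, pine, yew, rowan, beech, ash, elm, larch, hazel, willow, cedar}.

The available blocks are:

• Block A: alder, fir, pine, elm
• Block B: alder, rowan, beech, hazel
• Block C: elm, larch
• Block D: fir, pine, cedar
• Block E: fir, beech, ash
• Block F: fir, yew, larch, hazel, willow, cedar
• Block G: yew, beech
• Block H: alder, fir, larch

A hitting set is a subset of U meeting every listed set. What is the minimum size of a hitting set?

3

Take T = {fir, beech, larch}. Each listed block contains at least one of these, so T is a hitting set of size 3.
The blocks C, D, G are pairwise disjoint, so any hitting set needs a separate point for each — at least 3. Hence 3 is optimal.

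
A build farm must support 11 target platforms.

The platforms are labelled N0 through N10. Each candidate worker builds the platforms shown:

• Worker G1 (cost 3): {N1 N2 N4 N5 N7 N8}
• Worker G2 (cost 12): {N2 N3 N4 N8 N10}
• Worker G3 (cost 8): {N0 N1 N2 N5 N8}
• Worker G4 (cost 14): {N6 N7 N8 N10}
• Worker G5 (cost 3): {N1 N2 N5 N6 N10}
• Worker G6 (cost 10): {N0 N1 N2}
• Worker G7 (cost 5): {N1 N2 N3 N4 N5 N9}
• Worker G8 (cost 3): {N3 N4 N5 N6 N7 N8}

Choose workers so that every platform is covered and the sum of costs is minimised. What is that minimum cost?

G1, G3, G5, G7 together cover every platform (G1 ∪ G3 ∪ G5 ∪ G7 = {N0, N1, N2, N3, N4, N5, N6, N7, N8, N9, N10}); total cost 3 + 8 + 3 + 5 = 19.
No covering selection has total cost below 19.

19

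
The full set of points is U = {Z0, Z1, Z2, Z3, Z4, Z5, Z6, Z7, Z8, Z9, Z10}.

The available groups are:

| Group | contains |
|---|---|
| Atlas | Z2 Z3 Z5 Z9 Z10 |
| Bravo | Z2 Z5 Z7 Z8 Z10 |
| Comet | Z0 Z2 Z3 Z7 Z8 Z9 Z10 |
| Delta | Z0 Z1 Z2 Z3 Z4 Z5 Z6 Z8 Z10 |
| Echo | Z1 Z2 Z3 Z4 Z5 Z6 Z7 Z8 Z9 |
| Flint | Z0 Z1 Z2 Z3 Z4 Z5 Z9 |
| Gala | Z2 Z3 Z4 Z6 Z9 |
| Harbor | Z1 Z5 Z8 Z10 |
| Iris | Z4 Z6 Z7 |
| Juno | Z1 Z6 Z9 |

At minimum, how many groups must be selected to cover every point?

Delta and Echo cover everything between them: the union {Z0, Z1, Z2, Z3, Z4, Z5, Z6, Z7, Z8, Z9, Z10} is all of U.
No single group has all 11 points (the largest, Delta, has 9), so 2 is optimal.

2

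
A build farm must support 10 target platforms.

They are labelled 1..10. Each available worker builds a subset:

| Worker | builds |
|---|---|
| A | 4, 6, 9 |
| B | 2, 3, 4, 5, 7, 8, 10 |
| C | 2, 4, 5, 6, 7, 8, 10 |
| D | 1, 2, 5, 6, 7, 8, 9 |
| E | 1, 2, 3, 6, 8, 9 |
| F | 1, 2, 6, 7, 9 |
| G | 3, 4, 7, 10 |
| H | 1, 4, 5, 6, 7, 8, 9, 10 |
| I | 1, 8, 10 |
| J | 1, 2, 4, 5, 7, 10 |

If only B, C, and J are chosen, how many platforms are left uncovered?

1

Union of B, C, J = {1, 2, 3, 4, 5, 6, 7, 8, 10}.
Not covered: 9 — 1 platform.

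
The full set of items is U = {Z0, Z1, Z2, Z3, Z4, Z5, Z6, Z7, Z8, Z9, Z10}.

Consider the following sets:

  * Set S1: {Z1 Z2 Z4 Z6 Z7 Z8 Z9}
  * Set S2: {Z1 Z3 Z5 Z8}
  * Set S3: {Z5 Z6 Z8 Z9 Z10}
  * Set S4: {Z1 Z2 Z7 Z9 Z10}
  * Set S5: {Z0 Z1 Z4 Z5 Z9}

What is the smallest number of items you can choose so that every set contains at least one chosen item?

The 2 items {Z2, Z5} hit every set.
No single item lies in every set, so at least 2 are needed and 2 is optimal.

2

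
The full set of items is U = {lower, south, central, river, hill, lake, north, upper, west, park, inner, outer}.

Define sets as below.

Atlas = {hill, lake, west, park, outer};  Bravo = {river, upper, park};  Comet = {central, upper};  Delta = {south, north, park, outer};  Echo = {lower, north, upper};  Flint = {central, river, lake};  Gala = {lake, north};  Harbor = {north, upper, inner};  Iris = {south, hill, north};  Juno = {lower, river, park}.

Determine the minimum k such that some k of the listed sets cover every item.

5

Take {Atlas, Comet, Delta, Harbor, Juno}. Their union is {lower, south, central, river, hill, lake, north, upper, west, park, inner, outer}, which is all 12 items.
No 4 of the 10 sets cover everything (all 210 combinations miss at least one item), so 5 is optimal.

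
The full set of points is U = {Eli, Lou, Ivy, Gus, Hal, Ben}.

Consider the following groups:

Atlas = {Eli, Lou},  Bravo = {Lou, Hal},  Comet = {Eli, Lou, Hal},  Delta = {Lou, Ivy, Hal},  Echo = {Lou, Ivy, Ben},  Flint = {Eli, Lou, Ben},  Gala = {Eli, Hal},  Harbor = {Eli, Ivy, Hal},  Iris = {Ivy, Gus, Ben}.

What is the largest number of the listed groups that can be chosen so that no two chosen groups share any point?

Comet, Iris are pairwise disjoint (Comet={Eli,Lou,Hal}; Iris={Ivy,Gus,Ben}).
Every remaining group overlaps one of these, and no 3 of the listed groups are pairwise disjoint, so 2 is the maximum.

2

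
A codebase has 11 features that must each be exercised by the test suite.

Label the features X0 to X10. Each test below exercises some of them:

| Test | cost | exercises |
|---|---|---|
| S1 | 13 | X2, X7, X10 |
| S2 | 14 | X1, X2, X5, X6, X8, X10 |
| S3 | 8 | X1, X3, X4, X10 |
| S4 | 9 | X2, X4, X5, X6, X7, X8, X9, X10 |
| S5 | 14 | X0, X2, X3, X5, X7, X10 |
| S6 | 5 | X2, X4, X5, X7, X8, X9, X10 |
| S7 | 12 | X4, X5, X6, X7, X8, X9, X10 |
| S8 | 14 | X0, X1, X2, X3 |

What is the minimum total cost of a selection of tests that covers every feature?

S4, S8 together cover every feature (S4 ∪ S8 = {X0, X1, X2, X3, X4, X5, X6, X7, X8, X9, X10}); total cost 9 + 14 = 23.
The greedy pick S6, S3, S4, S5 costs 36; no covering selection beats 23.

23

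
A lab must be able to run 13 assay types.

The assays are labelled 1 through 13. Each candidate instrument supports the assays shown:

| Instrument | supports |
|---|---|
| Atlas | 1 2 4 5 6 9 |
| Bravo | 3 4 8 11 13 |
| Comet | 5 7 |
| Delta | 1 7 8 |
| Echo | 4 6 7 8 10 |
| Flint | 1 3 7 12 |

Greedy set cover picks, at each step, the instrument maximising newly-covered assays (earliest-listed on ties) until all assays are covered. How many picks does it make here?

4

Greedy: pick Atlas (covers 6 new) → pick Bravo (covers 4 new) → pick Echo (covers 2 new) → pick Flint (covers 1 new). Total picks: 4.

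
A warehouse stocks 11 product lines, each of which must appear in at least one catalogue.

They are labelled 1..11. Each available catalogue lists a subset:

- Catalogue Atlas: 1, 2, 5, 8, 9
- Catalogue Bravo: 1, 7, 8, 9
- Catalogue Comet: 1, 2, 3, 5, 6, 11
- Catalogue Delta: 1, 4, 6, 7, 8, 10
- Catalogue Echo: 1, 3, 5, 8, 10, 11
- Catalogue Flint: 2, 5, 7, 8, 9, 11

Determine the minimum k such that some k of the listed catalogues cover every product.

Take {Bravo, Comet, Delta}. Their union is {1, 2, 3, 4, 5, 6, 7, 8, 9, 10, 11}, which is all 11 products.
Only Delta contains 4, so Delta is forced; the remaining 5 products need at least 2 more catalogues (each remaining catalogue adds at most 4) — so at least 3 catalogues are needed, and 3 is optimal.

3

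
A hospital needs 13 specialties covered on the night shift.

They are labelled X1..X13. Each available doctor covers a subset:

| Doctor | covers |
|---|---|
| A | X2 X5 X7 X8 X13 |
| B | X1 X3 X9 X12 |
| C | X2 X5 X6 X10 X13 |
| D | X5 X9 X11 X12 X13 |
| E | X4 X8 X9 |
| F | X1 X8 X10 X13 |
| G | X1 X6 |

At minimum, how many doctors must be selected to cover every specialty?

5

Take {A, B, C, D, E}. Their union is {X1, X2, X3, X4, X5, X6, X7, X8, X9, X10, X11, X12, X13}, which is all 13 specialties.
No 4 of the 7 doctors cover everything (all 35 combinations miss at least one specialty), so 5 is optimal.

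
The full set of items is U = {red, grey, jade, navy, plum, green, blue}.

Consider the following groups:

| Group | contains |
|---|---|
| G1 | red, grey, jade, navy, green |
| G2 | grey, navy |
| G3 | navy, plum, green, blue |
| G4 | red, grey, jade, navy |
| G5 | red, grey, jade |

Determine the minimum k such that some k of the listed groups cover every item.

G3 and G5 cover everything between them: the union {red, grey, jade, navy, plum, green, blue} is all of U.
No single group has all 7 items (the largest, G1, has 5), so 2 is optimal.

2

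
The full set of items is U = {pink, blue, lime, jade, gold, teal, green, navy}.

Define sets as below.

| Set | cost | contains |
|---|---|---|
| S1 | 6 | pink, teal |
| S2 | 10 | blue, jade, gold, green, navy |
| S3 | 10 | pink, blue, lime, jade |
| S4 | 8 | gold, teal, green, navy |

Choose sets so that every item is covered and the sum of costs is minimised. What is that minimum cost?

S3, S4 together cover every item (S3 ∪ S4 = {pink, blue, lime, jade, gold, teal, green, navy}); total cost 10 + 8 = 18.
The greedy pick S2, S1, S3 costs 26; no covering selection beats 18.

18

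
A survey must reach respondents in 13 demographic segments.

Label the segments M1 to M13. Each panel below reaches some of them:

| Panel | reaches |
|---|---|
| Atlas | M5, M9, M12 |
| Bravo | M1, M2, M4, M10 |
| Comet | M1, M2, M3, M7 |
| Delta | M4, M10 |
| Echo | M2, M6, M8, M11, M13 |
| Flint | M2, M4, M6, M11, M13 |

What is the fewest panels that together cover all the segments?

4

Take {Atlas, Comet, Delta, Echo}. Their union is {M1, M2, M3, M4, M5, M6, M7, M8, M9, M10, M11, M12, M13}, which is all 13 segments.
Only Comet contains M3, so Comet is forced; the remaining 9 segments need at least 3 more panels (each remaining panel adds at most 4) — so at least 4 panels are needed, and 4 is optimal.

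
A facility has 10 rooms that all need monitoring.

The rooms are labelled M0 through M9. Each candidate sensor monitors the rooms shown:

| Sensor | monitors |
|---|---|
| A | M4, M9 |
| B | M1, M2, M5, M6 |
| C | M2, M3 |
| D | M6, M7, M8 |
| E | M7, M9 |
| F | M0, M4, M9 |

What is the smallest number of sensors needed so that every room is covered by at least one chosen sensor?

Take {B, C, D, F}. Their union is {M0, M1, M2, M3, M4, M5, M6, M7, M8, M9}, which is all 10 rooms.
Only C contains M3, so C is forced; the remaining 8 rooms need at least 3 more sensors (each remaining sensor adds at most 3) — so at least 4 sensors are needed, and 4 is optimal.

4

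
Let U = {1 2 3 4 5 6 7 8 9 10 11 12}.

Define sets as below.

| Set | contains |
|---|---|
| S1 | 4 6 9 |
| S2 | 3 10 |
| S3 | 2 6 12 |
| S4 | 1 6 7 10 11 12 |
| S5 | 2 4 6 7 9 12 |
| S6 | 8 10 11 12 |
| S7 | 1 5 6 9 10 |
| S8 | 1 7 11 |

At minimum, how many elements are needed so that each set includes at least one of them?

Take H = {6, 10, 11}. Each listed set contains at least one of these, so H is a hitting set of size 3.
The sets S1, S2, S8 are pairwise disjoint, so any hitting set needs a separate element for each — at least 3. Hence 3 is optimal.

3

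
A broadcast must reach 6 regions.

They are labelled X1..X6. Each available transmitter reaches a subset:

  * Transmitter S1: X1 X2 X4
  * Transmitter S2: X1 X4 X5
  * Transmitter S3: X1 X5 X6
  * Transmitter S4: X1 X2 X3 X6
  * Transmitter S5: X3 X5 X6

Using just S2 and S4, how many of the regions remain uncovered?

Union of S2, S4 = {X1, X2, X3, X4, X5, X6} — that's every region, so 0 are uncovered.

0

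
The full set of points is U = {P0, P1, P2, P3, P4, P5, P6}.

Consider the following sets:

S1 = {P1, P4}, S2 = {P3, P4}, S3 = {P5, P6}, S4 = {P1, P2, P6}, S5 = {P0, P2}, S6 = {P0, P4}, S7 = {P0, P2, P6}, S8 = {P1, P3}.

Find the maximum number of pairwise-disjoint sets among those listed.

3

S2, S3, S5 are pairwise disjoint (S2={P3,P4}; S3={P5,P6}; S5={P0,P2}).
Every remaining set overlaps one of these, and no 4 of the listed sets are pairwise disjoint, so 3 is the maximum.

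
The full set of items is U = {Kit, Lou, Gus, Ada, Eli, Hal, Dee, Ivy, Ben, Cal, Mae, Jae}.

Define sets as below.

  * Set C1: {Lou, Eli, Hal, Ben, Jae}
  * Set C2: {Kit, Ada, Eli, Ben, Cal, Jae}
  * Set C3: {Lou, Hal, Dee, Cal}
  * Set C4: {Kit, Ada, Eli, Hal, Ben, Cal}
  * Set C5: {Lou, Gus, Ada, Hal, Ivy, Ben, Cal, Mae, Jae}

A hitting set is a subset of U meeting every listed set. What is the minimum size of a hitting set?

H = {Dee, Ben} meets every set (each contains at least one member of H), and |H| = 2.
No single item lies in every set, so at least 2 are needed and 2 is optimal.

2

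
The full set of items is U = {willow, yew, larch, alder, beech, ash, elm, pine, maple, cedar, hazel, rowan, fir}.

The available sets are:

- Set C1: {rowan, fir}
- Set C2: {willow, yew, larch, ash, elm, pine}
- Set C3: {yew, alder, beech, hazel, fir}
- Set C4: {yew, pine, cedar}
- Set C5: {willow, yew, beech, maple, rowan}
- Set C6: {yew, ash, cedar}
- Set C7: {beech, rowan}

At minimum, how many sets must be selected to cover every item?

C2 and C3 and C5 and C6 together: C2 ∪ C3 ∪ C5 ∪ C6 = {willow, yew, larch, alder, beech, ash, elm, pine, maple, cedar, hazel, rowan, fir} — every item is covered.
No 3 of the 7 sets cover everything (all 35 combinations miss at least one item), so 4 is optimal.

4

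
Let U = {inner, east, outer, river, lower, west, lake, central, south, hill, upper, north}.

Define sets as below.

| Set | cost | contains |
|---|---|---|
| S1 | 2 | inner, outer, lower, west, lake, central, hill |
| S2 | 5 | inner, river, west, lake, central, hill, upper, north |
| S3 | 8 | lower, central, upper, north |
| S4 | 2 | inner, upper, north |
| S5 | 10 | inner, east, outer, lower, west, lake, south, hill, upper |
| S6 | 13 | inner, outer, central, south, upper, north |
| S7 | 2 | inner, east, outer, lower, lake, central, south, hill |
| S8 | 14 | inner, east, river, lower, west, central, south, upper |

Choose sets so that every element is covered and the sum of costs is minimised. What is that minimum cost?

S2, S7 together cover every element (S2 ∪ S7 = {inner, east, outer, river, lower, west, lake, central, south, hill, upper, north}); total cost 5 + 2 = 7.
The greedy pick S7, S4, S1, S2 costs 11; no covering selection beats 7.

7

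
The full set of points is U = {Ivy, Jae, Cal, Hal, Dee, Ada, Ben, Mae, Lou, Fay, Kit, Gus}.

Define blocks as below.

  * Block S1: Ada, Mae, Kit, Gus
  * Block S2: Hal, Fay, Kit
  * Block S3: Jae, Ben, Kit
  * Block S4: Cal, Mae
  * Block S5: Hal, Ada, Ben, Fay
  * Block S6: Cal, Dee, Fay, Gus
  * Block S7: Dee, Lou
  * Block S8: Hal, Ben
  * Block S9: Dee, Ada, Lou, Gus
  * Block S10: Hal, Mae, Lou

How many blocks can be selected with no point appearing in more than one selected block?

3

S2, S4, S7 are pairwise disjoint (S2={Hal,Fay,Kit}; S4={Cal,Mae}; S7={Dee,Lou}).
Every remaining block overlaps one of these, and no 4 of the listed blocks are pairwise disjoint, so 3 is the maximum.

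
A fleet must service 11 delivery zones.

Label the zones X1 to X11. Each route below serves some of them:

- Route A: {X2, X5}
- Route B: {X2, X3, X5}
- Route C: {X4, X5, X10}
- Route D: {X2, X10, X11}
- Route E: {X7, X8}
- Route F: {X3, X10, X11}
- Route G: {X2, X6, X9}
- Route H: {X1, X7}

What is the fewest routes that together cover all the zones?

5

Take {C, E, F, G, H}. Their union is {X1, X2, X3, X4, X5, X6, X7, X8, X9, X10, X11}, which is all 11 zones.
No 4 of the 8 routes cover everything (all 70 combinations miss at least one zone), so 5 is optimal.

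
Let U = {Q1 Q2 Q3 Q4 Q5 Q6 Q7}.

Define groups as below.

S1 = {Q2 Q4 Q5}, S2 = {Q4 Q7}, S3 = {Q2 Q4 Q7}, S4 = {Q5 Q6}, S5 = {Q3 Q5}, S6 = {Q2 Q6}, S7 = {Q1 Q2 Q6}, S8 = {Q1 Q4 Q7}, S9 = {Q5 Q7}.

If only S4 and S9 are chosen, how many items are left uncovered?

Union of S4, S9 = {Q5, Q6, Q7}.
Not covered: Q1, Q2, Q3, Q4 — 4 items.

4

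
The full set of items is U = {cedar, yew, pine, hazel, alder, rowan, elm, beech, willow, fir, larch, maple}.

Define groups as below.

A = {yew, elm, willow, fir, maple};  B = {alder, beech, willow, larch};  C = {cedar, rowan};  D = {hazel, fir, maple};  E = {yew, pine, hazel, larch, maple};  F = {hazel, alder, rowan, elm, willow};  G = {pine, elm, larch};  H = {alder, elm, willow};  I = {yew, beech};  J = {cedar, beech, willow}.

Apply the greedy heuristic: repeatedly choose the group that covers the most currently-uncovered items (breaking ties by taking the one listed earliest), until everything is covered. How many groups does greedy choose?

Greedy: pick A (covers 5 new) → pick B (covers 3 new) → pick C (covers 2 new) → pick E (covers 2 new). Total picks: 4.

4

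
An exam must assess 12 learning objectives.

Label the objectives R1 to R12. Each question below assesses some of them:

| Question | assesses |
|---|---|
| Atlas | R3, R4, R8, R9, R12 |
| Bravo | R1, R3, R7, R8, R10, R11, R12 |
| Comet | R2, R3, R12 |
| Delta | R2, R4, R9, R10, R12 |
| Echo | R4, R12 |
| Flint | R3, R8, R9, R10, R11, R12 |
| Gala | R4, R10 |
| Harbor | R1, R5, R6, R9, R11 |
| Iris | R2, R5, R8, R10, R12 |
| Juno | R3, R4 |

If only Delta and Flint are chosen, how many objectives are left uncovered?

4

Union of Delta, Flint = {R2, R3, R4, R8, R9, R10, R11, R12}.
Not covered: R1, R5, R6, R7 — 4 objectives.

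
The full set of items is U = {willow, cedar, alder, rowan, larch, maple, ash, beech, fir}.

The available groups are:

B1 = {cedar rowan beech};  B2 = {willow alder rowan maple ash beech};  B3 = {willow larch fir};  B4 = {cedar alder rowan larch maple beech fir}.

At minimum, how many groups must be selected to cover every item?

B2 and B4 cover everything between them: the union {willow, cedar, alder, rowan, larch, maple, ash, beech, fir} is all of U.
No single group has all 9 items (the largest, B4, has 7), so 2 is optimal.

2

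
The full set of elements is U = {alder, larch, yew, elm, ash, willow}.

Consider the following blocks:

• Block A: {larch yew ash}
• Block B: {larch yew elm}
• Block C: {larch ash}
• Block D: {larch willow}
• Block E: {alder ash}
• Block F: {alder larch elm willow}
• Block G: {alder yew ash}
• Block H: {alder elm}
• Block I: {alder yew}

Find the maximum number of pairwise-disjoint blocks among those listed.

2

A, H are pairwise disjoint (A={larch,yew,ash}; H={alder,elm}).
Every remaining block overlaps one of these, and no 3 of the listed blocks are pairwise disjoint, so 2 is the maximum.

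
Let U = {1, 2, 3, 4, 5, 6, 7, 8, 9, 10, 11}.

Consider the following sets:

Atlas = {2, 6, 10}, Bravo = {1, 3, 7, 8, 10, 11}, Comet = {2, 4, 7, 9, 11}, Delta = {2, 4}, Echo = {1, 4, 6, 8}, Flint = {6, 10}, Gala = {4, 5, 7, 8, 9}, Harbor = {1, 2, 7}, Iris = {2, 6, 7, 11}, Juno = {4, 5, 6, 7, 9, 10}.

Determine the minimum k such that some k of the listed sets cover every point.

3

Take {Bravo, Comet, Juno}. Their union is {1, 2, 3, 4, 5, 6, 7, 8, 9, 10, 11}, which is all 11 points.
Only Bravo contains 3, so Bravo is forced; the remaining 5 points need at least 2 more sets (each remaining set adds at most 4) — so at least 3 sets are needed, and 3 is optimal.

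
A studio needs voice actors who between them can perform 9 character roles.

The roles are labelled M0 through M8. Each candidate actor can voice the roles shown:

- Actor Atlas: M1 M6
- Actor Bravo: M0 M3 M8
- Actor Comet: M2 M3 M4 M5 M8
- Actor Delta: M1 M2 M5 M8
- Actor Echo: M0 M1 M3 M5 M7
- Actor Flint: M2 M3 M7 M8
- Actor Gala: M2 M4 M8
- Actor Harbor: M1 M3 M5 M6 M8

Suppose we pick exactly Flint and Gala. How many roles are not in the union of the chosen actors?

4

Union of Flint, Gala = {M2, M3, M4, M7, M8}.
Not covered: M0, M1, M5, M6 — 4 roles.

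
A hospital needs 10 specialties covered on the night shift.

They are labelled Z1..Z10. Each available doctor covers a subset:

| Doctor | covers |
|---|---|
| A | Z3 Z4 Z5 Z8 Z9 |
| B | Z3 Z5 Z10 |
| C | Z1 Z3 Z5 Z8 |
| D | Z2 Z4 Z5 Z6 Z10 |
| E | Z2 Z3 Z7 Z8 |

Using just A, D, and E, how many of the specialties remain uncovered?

1

Union of A, D, E = {Z2, Z3, Z4, Z5, Z6, Z7, Z8, Z9, Z10}.
Not covered: Z1 — 1 specialty.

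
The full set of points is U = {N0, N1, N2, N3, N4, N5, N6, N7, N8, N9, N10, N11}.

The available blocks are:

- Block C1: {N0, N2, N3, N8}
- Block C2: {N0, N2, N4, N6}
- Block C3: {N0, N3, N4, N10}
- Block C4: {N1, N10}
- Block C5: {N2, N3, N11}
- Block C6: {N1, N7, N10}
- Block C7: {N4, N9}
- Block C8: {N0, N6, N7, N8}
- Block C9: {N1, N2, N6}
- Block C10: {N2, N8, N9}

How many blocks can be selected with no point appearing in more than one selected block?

C4, C5, C7, C8 are pairwise disjoint (C4={N1,N10}; C5={N2,N3,N11}; C7={N4,N9}; C8={N0,N6,N7,N8}).
Every remaining block overlaps one of these, and no 5 of the listed blocks are pairwise disjoint, so 4 is the maximum.

4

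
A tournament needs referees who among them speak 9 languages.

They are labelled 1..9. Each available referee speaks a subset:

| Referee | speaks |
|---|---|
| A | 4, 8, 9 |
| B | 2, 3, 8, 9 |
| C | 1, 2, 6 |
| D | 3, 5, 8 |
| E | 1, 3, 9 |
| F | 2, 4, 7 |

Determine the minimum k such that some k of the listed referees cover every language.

4

A and C and D and F together: A ∪ C ∪ D ∪ F = {1, 2, 3, 4, 5, 6, 7, 8, 9} — every language is covered.
No 3 of the 6 referees cover everything (all 20 combinations miss at least one language), so 4 is optimal.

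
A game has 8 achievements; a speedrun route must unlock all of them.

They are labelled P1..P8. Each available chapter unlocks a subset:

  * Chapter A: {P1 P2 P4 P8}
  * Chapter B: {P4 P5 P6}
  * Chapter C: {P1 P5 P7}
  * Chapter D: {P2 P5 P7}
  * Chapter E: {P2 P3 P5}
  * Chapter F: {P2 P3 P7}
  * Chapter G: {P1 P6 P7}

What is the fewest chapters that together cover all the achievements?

Take {A, E, G}. Their union is {P1, P2, P3, P4, P5, P6, P7, P8}, which is all 8 achievements.
Only A contains P8, so A is forced; the remaining 4 achievements need at least 2 more chapters (each remaining chapter adds at most 2) — so at least 3 chapters are needed, and 3 is optimal.

3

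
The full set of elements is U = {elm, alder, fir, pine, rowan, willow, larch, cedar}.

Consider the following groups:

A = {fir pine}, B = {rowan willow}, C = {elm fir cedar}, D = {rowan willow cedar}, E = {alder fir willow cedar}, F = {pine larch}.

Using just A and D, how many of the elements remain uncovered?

3

Union of A, D = {fir, pine, rowan, willow, cedar}.
Not covered: elm, alder, larch — 3 elements.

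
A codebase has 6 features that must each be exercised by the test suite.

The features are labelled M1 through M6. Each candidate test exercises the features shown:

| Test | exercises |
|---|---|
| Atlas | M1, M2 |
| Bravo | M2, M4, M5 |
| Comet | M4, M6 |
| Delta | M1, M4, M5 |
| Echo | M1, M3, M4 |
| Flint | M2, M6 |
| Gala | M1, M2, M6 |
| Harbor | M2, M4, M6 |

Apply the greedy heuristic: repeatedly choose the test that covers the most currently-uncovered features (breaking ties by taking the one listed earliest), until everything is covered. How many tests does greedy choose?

Greedy: pick Bravo (covers 3 new) → pick Echo (covers 2 new) → pick Comet (covers 1 new). Total picks: 3.

3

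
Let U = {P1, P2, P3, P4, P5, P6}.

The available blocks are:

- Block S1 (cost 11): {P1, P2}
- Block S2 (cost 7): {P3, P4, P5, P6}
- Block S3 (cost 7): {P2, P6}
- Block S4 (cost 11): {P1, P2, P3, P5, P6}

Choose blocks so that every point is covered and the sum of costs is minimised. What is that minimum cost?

18

S1, S2 together cover every point (S1 ∪ S2 = {P1, P2, P3, P4, P5, P6}); total cost 11 + 7 = 18.
No covering selection has total cost below 18.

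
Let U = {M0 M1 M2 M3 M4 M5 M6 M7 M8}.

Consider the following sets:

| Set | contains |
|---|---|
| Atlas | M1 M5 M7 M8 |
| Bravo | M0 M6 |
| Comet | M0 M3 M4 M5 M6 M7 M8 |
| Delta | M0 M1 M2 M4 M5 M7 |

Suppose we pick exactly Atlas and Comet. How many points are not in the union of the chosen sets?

1

Union of Atlas, Comet = {M0, M1, M3, M4, M5, M6, M7, M8}.
Not covered: M2 — 1 point.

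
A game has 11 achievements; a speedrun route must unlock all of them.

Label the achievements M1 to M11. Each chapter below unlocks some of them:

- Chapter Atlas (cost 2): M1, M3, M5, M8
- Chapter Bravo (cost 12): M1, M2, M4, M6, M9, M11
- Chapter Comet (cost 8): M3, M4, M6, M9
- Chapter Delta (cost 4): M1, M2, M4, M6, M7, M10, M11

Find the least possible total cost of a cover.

Atlas, Comet, Delta together cover every achievement (Atlas ∪ Comet ∪ Delta = {M1, M2, M3, M4, M5, M6, M7, M8, M9, M10, M11}); total cost 2 + 8 + 4 = 14.
No covering selection has total cost below 14.

14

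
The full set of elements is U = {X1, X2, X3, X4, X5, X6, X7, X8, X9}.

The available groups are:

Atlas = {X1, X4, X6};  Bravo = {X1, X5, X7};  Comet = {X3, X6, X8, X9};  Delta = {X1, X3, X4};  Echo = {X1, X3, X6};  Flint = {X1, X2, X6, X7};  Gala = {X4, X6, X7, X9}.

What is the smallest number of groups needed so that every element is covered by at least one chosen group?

4

Bravo and Comet and Flint and Gala together: Bravo ∪ Comet ∪ Flint ∪ Gala = {X1, X2, X3, X4, X5, X6, X7, X8, X9} — every element is covered.
No 3 of the 7 groups cover everything (all 35 combinations miss at least one element), so 4 is optimal.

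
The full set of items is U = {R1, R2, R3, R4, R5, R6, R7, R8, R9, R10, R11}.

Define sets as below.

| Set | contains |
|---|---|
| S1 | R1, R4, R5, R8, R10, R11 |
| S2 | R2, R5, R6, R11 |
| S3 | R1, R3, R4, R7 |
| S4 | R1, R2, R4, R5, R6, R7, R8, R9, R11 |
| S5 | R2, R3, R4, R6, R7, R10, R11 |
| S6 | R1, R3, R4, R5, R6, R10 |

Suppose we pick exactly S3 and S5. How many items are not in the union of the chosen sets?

3

Union of S3, S5 = {R1, R2, R3, R4, R6, R7, R10, R11}.
Not covered: R5, R8, R9 — 3 items.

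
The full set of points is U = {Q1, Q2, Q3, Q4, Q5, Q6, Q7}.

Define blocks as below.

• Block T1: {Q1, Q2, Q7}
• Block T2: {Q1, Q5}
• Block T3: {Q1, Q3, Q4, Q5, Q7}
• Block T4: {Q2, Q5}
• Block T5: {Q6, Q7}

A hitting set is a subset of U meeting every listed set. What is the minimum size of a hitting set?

2

H = {Q5, Q7} meets every block (each contains at least one member of H), and |H| = 2.
The blocks T2, T5 are pairwise disjoint, so any hitting set needs a separate point for each — at least 2. Hence 2 is optimal.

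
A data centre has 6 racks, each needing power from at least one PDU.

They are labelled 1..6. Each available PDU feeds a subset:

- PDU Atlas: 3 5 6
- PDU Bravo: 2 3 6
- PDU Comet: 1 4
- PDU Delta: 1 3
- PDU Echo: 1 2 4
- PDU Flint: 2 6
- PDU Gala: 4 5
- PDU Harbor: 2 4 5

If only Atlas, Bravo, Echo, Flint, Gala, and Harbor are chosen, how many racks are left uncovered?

0

Union of Atlas, Bravo, Echo, Flint, Gala, Harbor = {1, 2, 3, 4, 5, 6} — that's every rack, so 0 are uncovered.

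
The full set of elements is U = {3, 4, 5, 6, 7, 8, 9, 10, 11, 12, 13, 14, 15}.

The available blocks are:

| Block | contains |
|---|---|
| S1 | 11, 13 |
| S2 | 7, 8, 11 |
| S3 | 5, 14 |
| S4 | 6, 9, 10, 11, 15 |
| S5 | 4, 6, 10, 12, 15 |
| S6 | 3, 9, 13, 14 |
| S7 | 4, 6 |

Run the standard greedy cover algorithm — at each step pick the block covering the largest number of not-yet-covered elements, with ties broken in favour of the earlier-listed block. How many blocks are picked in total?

5

Greedy: pick S4 (covers 5 new) → pick S6 (covers 3 new) → pick S2 (covers 2 new) → pick S5 (covers 2 new) → pick S3 (covers 1 new). Total picks: 5.
(The true minimum cover uses only 4 blocks, so greedy is not optimal here.)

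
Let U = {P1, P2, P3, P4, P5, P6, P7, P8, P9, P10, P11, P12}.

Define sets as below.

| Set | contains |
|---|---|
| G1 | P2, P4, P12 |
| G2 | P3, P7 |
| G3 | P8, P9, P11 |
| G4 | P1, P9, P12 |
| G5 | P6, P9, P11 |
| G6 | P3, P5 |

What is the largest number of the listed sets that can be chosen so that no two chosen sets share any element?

3

G1, G2, G5 are pairwise disjoint (G1={P2,P4,P12}; G2={P3,P7}; G5={P6,P9,P11}).
Every remaining set overlaps one of these, and no 4 of the listed sets are pairwise disjoint, so 3 is the maximum.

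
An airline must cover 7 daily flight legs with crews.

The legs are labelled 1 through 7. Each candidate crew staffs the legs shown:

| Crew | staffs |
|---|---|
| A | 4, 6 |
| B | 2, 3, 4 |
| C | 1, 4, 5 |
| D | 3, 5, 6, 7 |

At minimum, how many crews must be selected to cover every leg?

Take {B, C, D}. Their union is {1, 2, 3, 4, 5, 6, 7}, which is all 7 legs.
Only C contains 1, so C is forced; the remaining 4 legs need at least 2 more crews (each remaining crew adds at most 3) — so at least 3 crews are needed, and 3 is optimal.

3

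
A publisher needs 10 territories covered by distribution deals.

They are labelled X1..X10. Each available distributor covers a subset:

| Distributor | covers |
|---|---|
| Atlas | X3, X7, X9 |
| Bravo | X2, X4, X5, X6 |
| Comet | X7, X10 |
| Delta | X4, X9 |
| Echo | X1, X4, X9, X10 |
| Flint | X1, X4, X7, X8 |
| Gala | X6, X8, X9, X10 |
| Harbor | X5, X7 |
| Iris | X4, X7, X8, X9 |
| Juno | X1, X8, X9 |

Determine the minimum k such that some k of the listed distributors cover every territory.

Atlas and Bravo and Echo and Flint together: Atlas ∪ Bravo ∪ Echo ∪ Flint = {X1, X2, X3, X4, X5, X6, X7, X8, X9, X10} — every territory is covered.
No 3 of the 10 distributors cover everything (all 120 combinations miss at least one territory), so 4 is optimal.

4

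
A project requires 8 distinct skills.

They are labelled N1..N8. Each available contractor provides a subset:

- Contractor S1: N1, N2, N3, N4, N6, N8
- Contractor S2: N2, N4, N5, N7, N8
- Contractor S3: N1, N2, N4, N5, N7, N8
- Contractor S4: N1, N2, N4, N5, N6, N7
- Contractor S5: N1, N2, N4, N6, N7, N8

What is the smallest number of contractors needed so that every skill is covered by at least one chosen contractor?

Take {S1, S2}. Their union is {N1, N2, N3, N4, N5, N6, N7, N8}, which is all 8 skills.
No single contractor has all 8 skills (the largest, S1, has 6), so 2 is optimal.

2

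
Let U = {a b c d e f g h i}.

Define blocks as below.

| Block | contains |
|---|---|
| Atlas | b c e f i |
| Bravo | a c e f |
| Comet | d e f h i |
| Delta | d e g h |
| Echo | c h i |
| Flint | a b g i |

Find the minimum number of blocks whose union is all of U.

3

Atlas, Bravo, and Delta cover everything between them: the union {a, b, c, d, e, f, g, h, i} is all of U.
No 2 of the 6 blocks cover everything (all 15 combinations miss at least one point), so 3 is optimal.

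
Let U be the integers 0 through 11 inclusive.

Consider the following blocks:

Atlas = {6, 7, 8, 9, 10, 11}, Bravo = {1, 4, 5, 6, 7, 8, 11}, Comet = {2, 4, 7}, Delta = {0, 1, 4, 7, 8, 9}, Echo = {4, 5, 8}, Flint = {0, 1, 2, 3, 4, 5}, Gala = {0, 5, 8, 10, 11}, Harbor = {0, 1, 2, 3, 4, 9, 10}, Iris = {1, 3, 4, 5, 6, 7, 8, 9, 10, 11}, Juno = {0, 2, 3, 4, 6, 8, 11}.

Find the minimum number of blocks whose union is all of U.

Iris and Juno together: Iris ∪ Juno = {0, 1, 2, 3, 4, 5, 6, 7, 8, 9, 10, 11} — every point is covered.
No single block has all 12 points (the largest, Iris, has 10), so 2 is optimal.

2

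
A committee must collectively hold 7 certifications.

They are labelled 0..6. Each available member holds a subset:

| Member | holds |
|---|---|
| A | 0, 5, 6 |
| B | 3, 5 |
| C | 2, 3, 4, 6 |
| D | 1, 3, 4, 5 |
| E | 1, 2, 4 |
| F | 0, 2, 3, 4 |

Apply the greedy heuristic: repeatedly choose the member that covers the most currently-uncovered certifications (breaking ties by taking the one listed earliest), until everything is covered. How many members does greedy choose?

Greedy: pick C (covers 4 new) → pick A (covers 2 new) → pick D (covers 1 new). Total picks: 3.

3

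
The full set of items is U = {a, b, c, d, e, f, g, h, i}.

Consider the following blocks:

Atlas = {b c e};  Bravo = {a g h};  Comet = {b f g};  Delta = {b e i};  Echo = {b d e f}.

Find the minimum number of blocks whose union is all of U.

4

Take {Atlas, Bravo, Delta, Echo}. Their union is {a, b, c, d, e, f, g, h, i}, which is all 9 items.
No 3 of the 5 blocks cover everything (all 10 combinations miss at least one item), so 4 is optimal.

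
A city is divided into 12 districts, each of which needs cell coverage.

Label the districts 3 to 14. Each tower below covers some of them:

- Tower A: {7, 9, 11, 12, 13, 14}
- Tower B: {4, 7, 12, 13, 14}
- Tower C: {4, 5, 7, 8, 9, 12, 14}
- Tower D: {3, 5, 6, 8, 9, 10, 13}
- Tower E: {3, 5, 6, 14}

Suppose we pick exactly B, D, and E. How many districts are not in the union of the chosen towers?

Union of B, D, E = {3, 4, 5, 6, 7, 8, 9, 10, 12, 13, 14}.
Not covered: 11 — 1 district.

1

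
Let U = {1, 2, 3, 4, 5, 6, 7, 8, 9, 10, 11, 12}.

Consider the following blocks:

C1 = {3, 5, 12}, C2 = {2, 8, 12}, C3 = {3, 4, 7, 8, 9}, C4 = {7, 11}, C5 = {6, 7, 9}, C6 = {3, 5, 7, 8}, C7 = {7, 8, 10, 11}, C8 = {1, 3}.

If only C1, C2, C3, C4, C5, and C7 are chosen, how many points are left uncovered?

1

Union of C1, C2, C3, C4, C5, C7 = {2, 3, 4, 5, 6, 7, 8, 9, 10, 11, 12}.
Not covered: 1 — 1 point.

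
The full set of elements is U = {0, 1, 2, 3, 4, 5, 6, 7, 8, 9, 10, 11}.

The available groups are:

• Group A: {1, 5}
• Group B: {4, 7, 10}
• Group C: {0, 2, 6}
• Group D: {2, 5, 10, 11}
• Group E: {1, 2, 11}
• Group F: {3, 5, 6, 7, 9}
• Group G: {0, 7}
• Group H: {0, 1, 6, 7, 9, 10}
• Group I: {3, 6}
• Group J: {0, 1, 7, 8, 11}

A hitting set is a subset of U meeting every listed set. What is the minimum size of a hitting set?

The 4 elements {0, 1, 6, 10} hit every group.
No choice of 3 elements meets every group, so 4 is the minimum.

4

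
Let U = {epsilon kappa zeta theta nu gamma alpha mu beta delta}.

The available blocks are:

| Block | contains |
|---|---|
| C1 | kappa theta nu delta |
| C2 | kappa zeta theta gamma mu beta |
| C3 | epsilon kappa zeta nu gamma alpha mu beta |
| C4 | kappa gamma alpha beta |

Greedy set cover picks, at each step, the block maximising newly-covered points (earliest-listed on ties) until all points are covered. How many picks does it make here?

Greedy: pick C3 (covers 8 new) → pick C1 (covers 2 new). Total picks: 2.

2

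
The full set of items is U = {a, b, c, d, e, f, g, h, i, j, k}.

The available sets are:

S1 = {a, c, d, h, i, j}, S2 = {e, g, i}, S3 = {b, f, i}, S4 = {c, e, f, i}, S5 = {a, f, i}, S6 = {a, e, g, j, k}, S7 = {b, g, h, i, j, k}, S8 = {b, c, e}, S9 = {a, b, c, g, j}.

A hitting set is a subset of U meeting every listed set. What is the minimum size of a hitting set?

The 3 items {c, f, g} hit every set.
No choice of 2 items meets every set, so 3 is the minimum.

3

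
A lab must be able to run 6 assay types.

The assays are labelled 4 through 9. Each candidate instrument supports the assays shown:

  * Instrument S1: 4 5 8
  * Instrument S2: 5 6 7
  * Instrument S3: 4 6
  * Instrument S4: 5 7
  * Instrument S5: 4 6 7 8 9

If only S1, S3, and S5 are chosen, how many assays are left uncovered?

Union of S1, S3, S5 = {4, 5, 6, 7, 8, 9} — that's every assay, so 0 are uncovered.

0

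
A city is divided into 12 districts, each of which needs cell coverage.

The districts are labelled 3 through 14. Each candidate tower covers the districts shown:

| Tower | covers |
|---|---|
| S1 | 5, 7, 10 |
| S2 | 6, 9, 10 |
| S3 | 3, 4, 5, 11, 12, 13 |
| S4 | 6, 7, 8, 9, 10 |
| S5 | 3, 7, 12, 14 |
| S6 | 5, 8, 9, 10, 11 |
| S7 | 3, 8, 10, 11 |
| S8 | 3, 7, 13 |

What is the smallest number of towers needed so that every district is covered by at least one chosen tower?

S3 and S4 and S5 together: S3 ∪ S4 ∪ S5 = {3, 4, 5, 6, 7, 8, 9, 10, 11, 12, 13, 14} — every district is covered.
Only S3 contains 4, so S3 is forced; the remaining 6 districts need at least 2 more towers (each remaining tower adds at most 5) — so at least 3 towers are needed, and 3 is optimal.

3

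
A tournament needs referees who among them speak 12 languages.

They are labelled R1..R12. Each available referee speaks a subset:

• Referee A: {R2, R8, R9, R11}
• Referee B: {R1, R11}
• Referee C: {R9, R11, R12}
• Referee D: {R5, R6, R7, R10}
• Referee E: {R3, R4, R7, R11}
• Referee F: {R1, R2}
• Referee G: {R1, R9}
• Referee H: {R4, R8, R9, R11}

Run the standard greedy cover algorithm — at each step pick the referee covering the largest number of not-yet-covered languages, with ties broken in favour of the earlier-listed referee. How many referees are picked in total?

Greedy: pick A (covers 4 new) → pick D (covers 4 new) → pick E (covers 2 new) → pick B (covers 1 new) → pick C (covers 1 new). Total picks: 5.

5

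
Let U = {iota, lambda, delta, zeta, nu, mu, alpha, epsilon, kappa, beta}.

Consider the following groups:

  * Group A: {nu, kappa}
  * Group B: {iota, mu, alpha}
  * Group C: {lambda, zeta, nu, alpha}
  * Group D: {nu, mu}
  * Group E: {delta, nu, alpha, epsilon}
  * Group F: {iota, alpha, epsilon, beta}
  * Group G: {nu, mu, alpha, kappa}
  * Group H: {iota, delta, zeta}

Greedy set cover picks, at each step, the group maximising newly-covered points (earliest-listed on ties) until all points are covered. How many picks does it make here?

4

Greedy: pick C (covers 4 new) → pick F (covers 3 new) → pick G (covers 2 new) → pick E (covers 1 new). Total picks: 4.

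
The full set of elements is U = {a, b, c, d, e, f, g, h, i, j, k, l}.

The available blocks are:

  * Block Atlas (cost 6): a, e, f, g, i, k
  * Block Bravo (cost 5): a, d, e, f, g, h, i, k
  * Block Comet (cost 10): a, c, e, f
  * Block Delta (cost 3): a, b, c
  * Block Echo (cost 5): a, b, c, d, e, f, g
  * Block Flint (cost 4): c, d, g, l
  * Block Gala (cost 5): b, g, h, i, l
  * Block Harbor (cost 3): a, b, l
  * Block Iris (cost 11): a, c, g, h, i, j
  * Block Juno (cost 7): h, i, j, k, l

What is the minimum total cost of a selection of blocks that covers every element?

Echo, Juno together cover every element (Echo ∪ Juno = {a, b, c, d, e, f, g, h, i, j, k, l}); total cost 5 + 7 = 12.
The greedy pick Bravo, Delta, Harbor, Juno costs 18; no covering selection beats 12.

12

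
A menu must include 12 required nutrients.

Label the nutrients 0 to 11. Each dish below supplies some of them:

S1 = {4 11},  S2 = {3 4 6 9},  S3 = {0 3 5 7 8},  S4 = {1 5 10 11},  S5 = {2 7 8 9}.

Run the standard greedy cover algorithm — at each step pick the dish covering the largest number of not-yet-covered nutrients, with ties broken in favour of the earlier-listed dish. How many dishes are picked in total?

4

Greedy: pick S3 (covers 5 new) → pick S2 (covers 3 new) → pick S4 (covers 3 new) → pick S5 (covers 1 new). Total picks: 4.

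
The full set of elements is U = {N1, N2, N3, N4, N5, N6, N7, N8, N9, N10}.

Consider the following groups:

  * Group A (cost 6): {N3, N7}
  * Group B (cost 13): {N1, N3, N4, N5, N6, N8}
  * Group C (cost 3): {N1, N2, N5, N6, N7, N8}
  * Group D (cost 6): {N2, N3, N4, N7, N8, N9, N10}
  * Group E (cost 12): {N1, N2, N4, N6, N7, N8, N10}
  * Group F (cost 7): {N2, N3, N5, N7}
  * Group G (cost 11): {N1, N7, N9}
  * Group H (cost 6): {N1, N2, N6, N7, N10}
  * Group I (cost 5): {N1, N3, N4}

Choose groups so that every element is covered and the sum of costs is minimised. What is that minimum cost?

C, D together cover every element (C ∪ D = {N1, N2, N3, N4, N5, N6, N7, N8, N9, N10}); total cost 3 + 6 = 9.
No covering selection has total cost below 9.

9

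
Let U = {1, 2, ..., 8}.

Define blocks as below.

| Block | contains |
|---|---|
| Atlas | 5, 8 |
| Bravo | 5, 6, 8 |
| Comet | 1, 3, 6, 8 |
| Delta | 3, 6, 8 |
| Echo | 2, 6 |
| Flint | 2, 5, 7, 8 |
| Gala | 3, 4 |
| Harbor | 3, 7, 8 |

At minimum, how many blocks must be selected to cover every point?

Comet and Flint and Gala together: Comet ∪ Flint ∪ Gala = {1, 2, 3, 4, 5, 6, 7, 8} — every point is covered.
Only Comet contains 1, so Comet is forced; the remaining 4 points need at least 2 more blocks (each remaining block adds at most 3) — so at least 3 blocks are needed, and 3 is optimal.

3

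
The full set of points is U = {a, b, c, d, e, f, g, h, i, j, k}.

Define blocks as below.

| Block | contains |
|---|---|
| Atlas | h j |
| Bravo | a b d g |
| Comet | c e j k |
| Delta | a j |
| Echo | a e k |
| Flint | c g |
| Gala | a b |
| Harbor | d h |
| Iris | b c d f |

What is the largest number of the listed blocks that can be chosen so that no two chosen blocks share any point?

Atlas, Flint, Gala are pairwise disjoint (Atlas={h,j}; Flint={c,g}; Gala={a,b}).
Every remaining block overlaps one of these, and no 4 of the listed blocks are pairwise disjoint, so 3 is the maximum.

3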